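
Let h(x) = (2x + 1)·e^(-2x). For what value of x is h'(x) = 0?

h'(x) = 2·e^(-2x) + (2x + 1)·(-2)·e^(-2x) = (-4x)·e^(-2x). Since e^(-2x) > 0, the only critical point is x = 0.
h''(0) has the same sign as -4 < 0, so this is a local maximum.
h(0) = (1)·e^(0) ≈ 1.0000.

0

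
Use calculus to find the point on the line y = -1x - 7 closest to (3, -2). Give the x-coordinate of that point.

-1

Minimize D(x)^2 = (x - 3)^2 + (-x - 5)^2.
d/dx[D^2] = 2(x - 3) + 2·(-1)·(-x - 5) = 0 ⇒ x = -1.
Then y = -6 and the distance is √(32) ≈ 5.6569.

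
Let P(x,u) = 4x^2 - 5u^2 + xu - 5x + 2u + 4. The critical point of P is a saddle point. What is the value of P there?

∂P/∂x = 8x + u - 5 = 0 and ∂P/∂u = x - 10u + 2 = 0, so (x, u) = (16/27, 7/27).
The Hessian has P_{xx} = 8, P_{uu} = -10, P_{xu} = 1, giving D = -81 < 0, so the point is a saddle point.
P(16/27, 7/27) = 25/9.

25/9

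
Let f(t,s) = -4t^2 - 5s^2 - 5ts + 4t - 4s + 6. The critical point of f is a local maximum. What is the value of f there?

∂f/∂t = -8t - 5s + 4 = 0 and ∂f/∂s = -5t - 10s - 4 = 0, so (t, s) = (12/11, -52/55).
The Hessian has f_{tt} = -8, f_{ss} = -10, f_{ts} = -5, giving D = 55 > 0 with f_{tt} < 0, so the point is a local maximum.
f(12/11, -52/55) = 554/55.

554/55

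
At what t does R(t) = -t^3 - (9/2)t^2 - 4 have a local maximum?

0

R'(t) = -3t^2 - 9t = 0 at t = -3, 0.
Since R''(t) = -6t - 9, we get R''(-3) = 9 > 0 ⇒ local minimum; R''(0) = -9 < 0 ⇒ local maximum.
So the local maximum value is R(0) = -4.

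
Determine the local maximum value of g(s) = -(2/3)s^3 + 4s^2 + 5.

g'(s) = -2s^2 + 8s. Setting g'(s) = 0 gives s ∈ {0, 4}.
Second-derivative test with g''(s) = -4s + 8: g''(0) = 8 > 0 ⇒ local minimum; g''(4) = -8 < 0 ⇒ local maximum.
Thus g has its local maximum at s = 4, with value 79/3.

79/3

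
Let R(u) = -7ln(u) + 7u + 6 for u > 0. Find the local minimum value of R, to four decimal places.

13.0000

R'(u) = -7/u + 7 = 0 gives u = 1.
R''(u) = 7/u², which is positive for u > 0, so this is a local minimum.
R(1) = -7·ln(1) + 7 + 6 ≈ 13.0000.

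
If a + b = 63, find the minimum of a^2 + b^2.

With a + b = 63, a^2 + b^2 = a^2 + (63 − a)^2.
The derivative 2a − 2(63 − a) = 4a − 126 vanishes at a = 63/2; second derivative 4 > 0, a minimum.
The minimum is 2·(63/2)^2 = 3969/2.

3969/2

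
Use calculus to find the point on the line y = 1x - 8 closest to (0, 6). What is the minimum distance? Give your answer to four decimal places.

9.8995

Minimize D(x)^2 = (x + 0)^2 + (x - 14)^2.
d/dx[D^2] = 2(x + 0) + 2·1·(x - 14) = 0 ⇒ x = 7.
Then y = -1 and the distance is √(98) ≈ 9.8995.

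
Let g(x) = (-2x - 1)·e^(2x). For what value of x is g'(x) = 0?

By the product rule, g'(x) = (-4x - 4)·e^(2x). Since e^(2x) > 0, the only critical point is x = -1.
g''(-1) has the same sign as -4 < 0, so this is a local maximum.
g(-1) = (1)·e^(-2) ≈ 0.1353.

-1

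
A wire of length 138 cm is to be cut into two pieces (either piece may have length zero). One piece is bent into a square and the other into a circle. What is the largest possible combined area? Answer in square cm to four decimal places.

Let x be the length used for the square. Square side x/4; circle radius (138−x)/(2π).
A(x) = (x/4)² + π·((138−x)/(2π))² = x²/16 + (138−x)²/(4π) for 0 ≤ x ≤ 138. A'(x) = x/8 − (138−x)/(2π) = 0 gives x = 4·138/(π+4) ≈ 77.2937.
A'' > 0, so the interior critical point is a minimum; the maximum is at an endpoint. A(0) = 1515.4734 and A(138) = 1190.2500, so the largest area is 1515.4734.

1515.4734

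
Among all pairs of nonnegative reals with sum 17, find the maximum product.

With x + y = 17, the product is P(x) = x(17 − x).
P'(x) = 17 − 2x = 0 gives x = 17/2; P'' = −2 < 0, so this is the maximum.
P = 17/2·17/2 = 289/4.

289/4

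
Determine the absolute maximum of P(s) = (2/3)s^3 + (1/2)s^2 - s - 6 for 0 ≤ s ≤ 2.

-2/3

Differentiating, P'(s) = 2s^2 + s - 1; whose only zero in [0, 2] is s = 1/2.
Candidates: P(0) = -6; P(1/2) = -151/24; P(2) = -2/3.
The maximum over the interval is -2/3, attained at s = 2.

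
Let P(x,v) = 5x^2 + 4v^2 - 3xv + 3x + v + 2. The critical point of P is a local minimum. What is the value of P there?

∂P/∂x = 10x - 3v + 3 = 0 and ∂P/∂v = -3x + 8v + 1 = 0, so (x, v) = (-27/71, -19/71).
The Hessian has P_{xx} = 10, P_{vv} = 8, P_{xv} = -3, giving D = 71 > 0 with P_{xx} > 0, so the point is a local minimum.
P(-27/71, -19/71) = 92/71.

92/71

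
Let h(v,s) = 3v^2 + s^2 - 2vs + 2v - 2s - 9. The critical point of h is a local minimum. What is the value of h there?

∂h/∂v = 6v - 2s + 2 = 0 and ∂h/∂s = -2v + 2s - 2 = 0, so (v, s) = (0, 1).
The Hessian has h_{vv} = 6, h_{ss} = 2, h_{vs} = -2, giving D = 8 > 0 with h_{vv} > 0, so the point is a local minimum.
h(0, 1) = -10.

-10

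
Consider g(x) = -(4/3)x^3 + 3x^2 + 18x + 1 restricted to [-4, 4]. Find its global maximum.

187/3

g'(x) = -4x^2 + 6x + 18, which vanishes at x = -3/2 and x = 3.
Evaluating at the critical points and endpoints: g(-4) = 187/3,  g(-3/2) = -59/4,  g(3) = 46,  g(4) = 107/3.
Hence the absolute maximum is 187/3 at x = -4.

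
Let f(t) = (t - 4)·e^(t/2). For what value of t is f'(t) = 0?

2

f'(t) = 1·e^(t/2) + (t - 4)·(1/2)·e^(t/2) = ((1/2)t - 1)·e^(t/2). Since e^(t/2) > 0, the only critical point is t = 2.
f''(2) has the same sign as 1/2 > 0, so this is a local minimum.
f(2) = (-2)·e^(1) ≈ -5.4366.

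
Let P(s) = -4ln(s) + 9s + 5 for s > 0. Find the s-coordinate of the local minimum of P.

4/9

P'(s) = -4/s + 9 = 0 gives s = 4/9.
P''(s) = 4/s², which is positive for s > 0, so this is a local minimum.
P(4/9) = -4·ln(4/9) + 4 + 5 ≈ 12.2437.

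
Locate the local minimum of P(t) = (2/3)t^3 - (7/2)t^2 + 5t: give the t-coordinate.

5/2

P'(t) = 2t^2 - 7t + 5. Setting P'(t) = 0 gives t ∈ {1, 5/2}.
Since P''(t) = 4t - 7, we get P''(1) = -3 < 0 ⇒ local maximum; P''(5/2) = 3 > 0 ⇒ local minimum.
So the local minimum value is P(5/2) = 25/24.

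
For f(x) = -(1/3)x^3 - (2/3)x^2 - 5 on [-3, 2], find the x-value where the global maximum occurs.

-3

The derivative is -x^2 - (4/3)x, which vanishes at x = -4/3 and x = 0.
Compare values at every candidate in [-3, 2]: f(-3) = -2,  f(-4/3) = -437/81,  f(0) = -5,  f(2) = -31/3.
Hence the absolute maximum is -2 at x = -3.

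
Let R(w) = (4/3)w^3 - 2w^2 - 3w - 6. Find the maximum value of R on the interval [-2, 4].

106/3

Differentiating, R'(w) = 4w^2 - 4w - 3; which vanishes at w = -1/2 and w = 3/2.
Candidates: R(-2) = -56/3; R(-1/2) = -31/6; R(3/2) = -21/2; R(4) = 106/3.
So the maximum is R(4) = 106/3.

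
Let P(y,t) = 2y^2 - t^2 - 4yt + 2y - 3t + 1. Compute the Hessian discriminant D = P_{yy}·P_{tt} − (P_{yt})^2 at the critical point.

-24

∂P/∂y = 4y - 4t + 2 = 0 and ∂P/∂t = -4y - 2t - 3 = 0, so (y, t) = (-2/3, -1/6).
The Hessian has P_{yy} = 4, P_{tt} = -2, P_{yt} = -4, giving D = -24 < 0, so the point is a saddle point.
D = (4)·(-2) − (-4)^2 = -24.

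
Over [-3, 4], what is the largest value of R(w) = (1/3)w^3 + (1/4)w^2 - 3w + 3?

R'(w) = w^2 + (1/2)w - 3, which vanishes at w = -2 and w = 3/2.
Candidates: R(-3) = 21/4; R(-2) = 22/3; R(3/2) = 3/16; R(4) = 49/3.
The maximum over the interval is 49/3, attained at w = 4.

49/3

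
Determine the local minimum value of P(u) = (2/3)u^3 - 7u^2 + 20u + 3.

P'(u) = 2u^2 - 14u + 20 = 0 at u = 2, 5.
Since P''(u) = 4u - 14, we get P''(2) = -6 < 0 ⇒ local maximum; P''(5) = 6 > 0 ⇒ local minimum.
Thus P has its local minimum at u = 5, with value 34/3.

34/3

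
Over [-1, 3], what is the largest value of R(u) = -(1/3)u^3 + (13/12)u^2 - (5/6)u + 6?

R'(u) = -u^2 + (13/6)u - 5/6, which vanishes at u = 1/2 and u = 5/3.
Compare values at every candidate in [-1, 3]: R(-1) = 33/4, R(1/2) = 93/16, R(5/3) = 1969/324, R(3) = 17/4.
So the maximum is R(-1) = 33/4.

33/4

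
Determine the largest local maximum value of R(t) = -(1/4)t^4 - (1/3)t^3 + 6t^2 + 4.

172/3

R'(t) = -t^3 - t^2 + 12t. Setting R'(t) = 0 gives t ∈ {-4, 0, 3}.
Second-derivative test with R''(t) = -3t^2 - 2t + 12: R''(-4) = -28 < 0 ⇒ local maximum; R''(0) = 12 > 0 ⇒ local minimum; R''(3) = -21 < 0 ⇒ local maximum.
Thus R has its largest local maximum at t = -4, with value 172/3.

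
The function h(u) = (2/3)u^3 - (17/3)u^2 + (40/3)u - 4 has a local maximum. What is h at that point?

451/81

Critical points: h'(u) = 2u^2 - (34/3)u + 40/3 vanishes at u = 5/3, 4.
Since h''(u) = 4u - 34/3, we get h''(5/3) = -14/3 < 0 ⇒ local maximum; h''(4) = 14/3 > 0 ⇒ local minimum.
So the local maximum value is h(5/3) = 451/81.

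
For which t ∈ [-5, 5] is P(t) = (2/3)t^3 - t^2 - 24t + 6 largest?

P'(t) = 2t^2 - 2t - 24, which vanishes at t = -3 and t = 4.
Evaluating at the critical points and endpoints: P(-5) = 53/3; P(-3) = 51; P(4) = -190/3; P(5) = -167/3.
The maximum over the interval is 51, attained at t = -3.

-3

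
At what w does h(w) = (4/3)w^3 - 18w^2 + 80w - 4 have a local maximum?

4

Critical points: h'(w) = 4w^2 - 36w + 80 vanishes at w = 4, 5.
Since h''(w) = 8w - 36, we get h''(4) = -4 < 0 ⇒ local maximum; h''(5) = 4 > 0 ⇒ local minimum.
Thus h has its local maximum at w = 4, with value 340/3.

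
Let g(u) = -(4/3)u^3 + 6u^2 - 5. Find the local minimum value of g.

-5

Critical points: g'(u) = -4u^2 + 12u vanishes at u = 0, 3.
Second-derivative test with g''(u) = -8u + 12: g''(0) = 12 > 0 ⇒ local minimum; g''(3) = -12 < 0 ⇒ local maximum.
Thus g has its local minimum at u = 0, with value -5.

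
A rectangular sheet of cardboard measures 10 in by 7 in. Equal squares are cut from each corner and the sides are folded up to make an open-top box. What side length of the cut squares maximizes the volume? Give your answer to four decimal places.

1.3520

With cut size x, the volume is V(x) = x(10 − 2x)(7 − 2x) for 0 < x < 3.5.
V'(x) = 12x^2 − 68x + 70. Setting V'(x) = 0 gives x ≈ 1.3520 (the root in (0, 3.5)).
V''(x) = 24x − 68 is negative there, so this is the maximum; V ≈ 42.3766.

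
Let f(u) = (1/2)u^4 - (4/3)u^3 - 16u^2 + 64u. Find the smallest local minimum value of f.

Critical points: f'(u) = 2u^3 - 4u^2 - 32u + 64 vanishes at u = -4, 2, 4.
f''(u) = 6u^2 - 8u - 32. f''(-4) = 96 > 0 ⇒ local minimum; f''(2) = -24 < 0 ⇒ local maximum; f''(4) = 32 > 0 ⇒ local minimum.
Thus f has its smallest local minimum at u = -4, with value -896/3.

-896/3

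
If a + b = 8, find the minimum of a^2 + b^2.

With a + b = 8, a^2 + b^2 = a^2 + (8 − a)^2.
The derivative 2a − 2(8 − a) = 4a − 16 vanishes at a = 4; second derivative 4 > 0, a minimum.
The minimum is 2·(4)^2 = 32.

32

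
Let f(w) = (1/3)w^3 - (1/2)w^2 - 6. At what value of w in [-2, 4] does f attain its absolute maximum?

f'(w) = w^2 - w, which vanishes at w = 0 and w = 1.
Compare values at every candidate in [-2, 4]: f(-2) = -32/3,  f(0) = -6,  f(1) = -37/6,  f(4) = 22/3.
Hence the absolute maximum is 22/3 at w = 4.

4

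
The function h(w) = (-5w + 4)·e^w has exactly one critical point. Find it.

Differentiating with the product rule gives h'(w) = (-5w - 1)·e^w. Since e^w > 0, the only critical point is w = -1/5.
h''(-1/5) has the same sign as -5 < 0, so this is a local maximum.
h(-1/5) = (5)·e^(-1/5) ≈ 4.0937.

-1/5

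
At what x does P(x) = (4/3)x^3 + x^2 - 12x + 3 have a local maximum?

P'(x) = 4x^2 + 2x - 12. Setting P'(x) = 0 gives x ∈ {-2, 3/2}.
P''(x) = 8x + 2. P''(-2) = -14 < 0 ⇒ local maximum; P''(3/2) = 14 > 0 ⇒ local minimum.
So the local maximum value is P(-2) = 61/3.

-2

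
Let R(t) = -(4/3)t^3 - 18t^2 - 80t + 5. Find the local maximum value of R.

367/3

Critical points: R'(t) = -4t^2 - 36t - 80 vanishes at t = -5, -4.
Second-derivative test with R''(t) = -8t - 36: R''(-5) = 4 > 0 ⇒ local minimum; R''(-4) = -4 < 0 ⇒ local maximum.
So the local maximum value is R(-4) = 367/3.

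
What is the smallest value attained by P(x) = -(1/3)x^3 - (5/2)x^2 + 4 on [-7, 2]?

Differentiating, P'(x) = -x^2 - 5x; which vanishes at x = -5 and x = 0.
Compare values at every candidate in [-7, 2]: P(-7) = -25/6, P(-5) = -101/6, P(0) = 4, P(2) = -26/3.
The minimum over the interval is -101/6, attained at x = -5.

-101/6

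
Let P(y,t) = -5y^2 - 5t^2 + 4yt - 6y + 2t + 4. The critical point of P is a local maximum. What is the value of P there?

122/21

∂P/∂y = -10y + 4t - 6 = 0 and ∂P/∂t = 4y - 10t + 2 = 0, so (y, t) = (-13/21, -1/21).
The Hessian has P_{yy} = -10, P_{tt} = -10, P_{yt} = 4, giving D = 84 > 0 with P_{yy} < 0, so the point is a local maximum.
P(-13/21, -1/21) = 122/21.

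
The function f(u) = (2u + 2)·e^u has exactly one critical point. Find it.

-2

f'(u) = 2·e^u + (2u + 2)·1·e^u = (2u + 4)·e^u. Since e^u > 0, the only critical point is u = -2.
f''(-2) has the same sign as 2 > 0, so this is a local minimum.
f(-2) = (-2)·e^(-2) ≈ -0.2707.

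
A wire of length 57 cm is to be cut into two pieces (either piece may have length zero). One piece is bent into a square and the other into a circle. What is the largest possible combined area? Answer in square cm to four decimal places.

258.5472

Let x be the length used for the square. Square side x/4; circle radius (57−x)/(2π).
A(x) = (x/4)² + π·((57−x)/(2π))² = x²/16 + (57−x)²/(4π) for 0 ≤ x ≤ 57. A'(x) = x/8 − (57−x)/(2π) = 0 gives x = 4·57/(π+4) ≈ 31.9257.
A'' > 0, so the interior critical point is a minimum; the maximum is at an endpoint. A(0) = 258.5472 and A(57) = 203.0625, so the largest area is 258.5472.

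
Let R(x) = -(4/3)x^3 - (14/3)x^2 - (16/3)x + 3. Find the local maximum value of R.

R'(x) = -4x^2 - (28/3)x - 16/3. Setting R'(x) = 0 gives x ∈ {-4/3, -1}.
R''(x) = -8x - 28/3. R''(-4/3) = 4/3 > 0 ⇒ local minimum; R''(-1) = -4/3 < 0 ⇒ local maximum.
So the local maximum value is R(-1) = 5.

5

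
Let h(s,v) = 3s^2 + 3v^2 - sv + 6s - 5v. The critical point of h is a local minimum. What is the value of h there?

∂h/∂s = 6s - v + 6 = 0 and ∂h/∂v = -s + 6v - 5 = 0, so (s, v) = (-31/35, 24/35).
The Hessian has h_{ss} = 6, h_{vv} = 6, h_{sv} = -1, giving D = 35 > 0 with h_{ss} > 0, so the point is a local minimum.
h(-31/35, 24/35) = -153/35.

-153/35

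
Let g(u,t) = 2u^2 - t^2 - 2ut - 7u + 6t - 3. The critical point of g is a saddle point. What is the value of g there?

∂g/∂u = 4u - 2t - 7 = 0 and ∂g/∂t = -2u - 2t + 6 = 0, so (u, t) = (13/6, 5/6).
The Hessian has g_{uu} = 4, g_{tt} = -2, g_{ut} = -2, giving D = -12 < 0, so the point is a saddle point.
g(13/6, 5/6) = -97/12.

-97/12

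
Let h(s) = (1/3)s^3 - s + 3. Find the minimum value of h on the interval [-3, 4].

-3

Differentiating, h'(s) = s^2 - 1; which vanishes at s = -1 and s = 1.
Candidates: h(-3) = -3,  h(-1) = 11/3,  h(1) = 7/3,  h(4) = 61/3.
Hence the absolute minimum is -3 at s = -3.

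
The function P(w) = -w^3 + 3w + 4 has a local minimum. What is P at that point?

2

Critical points: P'(w) = -3w^2 + 3 vanishes at w = -1, 1.
P''(w) = -6w. P''(-1) = 6 > 0 ⇒ local minimum; P''(1) = -6 < 0 ⇒ local maximum.
Thus P has its local minimum at w = -1, with value 2.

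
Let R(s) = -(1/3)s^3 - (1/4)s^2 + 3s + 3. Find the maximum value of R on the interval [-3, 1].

The derivative is -s^2 - (1/2)s + 3, whose only zero in [-3, 1] is s = -2.
Evaluating at the critical points and endpoints: R(-3) = 3/4; R(-2) = -4/3; R(1) = 65/12.
Hence the absolute maximum is 65/12 at s = 1.

65/12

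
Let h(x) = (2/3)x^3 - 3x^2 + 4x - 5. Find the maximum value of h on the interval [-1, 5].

70/3

Differentiating, h'(x) = 2x^2 - 6x + 4; which vanishes at x = 1 and x = 2.
Evaluating at the critical points and endpoints: h(-1) = -38/3; h(1) = -10/3; h(2) = -11/3; h(5) = 70/3.
The maximum over the interval is 70/3, attained at x = 5.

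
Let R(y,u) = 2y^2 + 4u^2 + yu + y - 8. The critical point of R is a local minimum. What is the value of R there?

-252/31

∂R/∂y = 4y + u + 1 = 0 and ∂R/∂u = y + 8u = 0, so (y, u) = (-8/31, 1/31).
The Hessian has R_{yy} = 4, R_{uu} = 8, R_{yu} = 1, giving D = 31 > 0 with R_{yy} > 0, so the point is a local minimum.
R(-8/31, 1/31) = -252/31.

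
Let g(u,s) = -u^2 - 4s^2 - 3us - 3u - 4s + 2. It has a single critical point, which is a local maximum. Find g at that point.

30/7

∂g/∂u = -2u - 3s - 3 = 0 and ∂g/∂s = -3u - 8s - 4 = 0, so (u, s) = (-12/7, 1/7).
The Hessian has g_{uu} = -2, g_{ss} = -8, g_{us} = -3, giving D = 7 > 0 with g_{uu} < 0, so the point is a local maximum.
g(-12/7, 1/7) = 30/7.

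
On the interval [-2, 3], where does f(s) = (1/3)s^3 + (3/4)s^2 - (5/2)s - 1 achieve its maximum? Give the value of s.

3

f'(s) = s^2 + (3/2)s - 5/2, whose only zero in [-2, 3] is s = 1.
Compare values at every candidate in [-2, 3]: f(-2) = 13/3; f(1) = -29/12; f(3) = 29/4.
So the maximum is f(3) = 29/4.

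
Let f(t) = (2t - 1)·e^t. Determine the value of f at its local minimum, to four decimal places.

By the product rule, f'(t) = (2t + 1)·e^t. Since e^t > 0, the only critical point is t = -1/2.
f''(-1/2) has the same sign as 2 > 0, so this is a local minimum.
f(-1/2) = (-2)·e^(-1/2) ≈ -1.2131.

-1.2131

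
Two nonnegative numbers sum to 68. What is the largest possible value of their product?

1156

With x + y = 68, the product is P(x) = x(68 − x).
P'(x) = 68 − 2x = 0 gives x = 34; P'' = −2 < 0, so this is the maximum.
P = 34·34 = 1156.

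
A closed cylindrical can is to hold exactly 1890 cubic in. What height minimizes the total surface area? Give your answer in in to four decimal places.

With radius r and height h, πr²h = 1890 so h = 1890/(πr²), and S(r) = 2πr² + 2πrh = 2πr² + 2·1890/r.
S'(r) = 4πr − 2·1890/r² = 0 ⇒ r³ = 1890/(2π), so r ≈ 6.7003 and h = 2r ≈ 13.4006.
S''(r) = 4π + 4·1890/r³ > 0, so this is the minimum; S ≈ 846.2313.

13.4006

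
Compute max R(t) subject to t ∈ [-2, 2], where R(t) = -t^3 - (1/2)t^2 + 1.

Differentiating, R'(t) = -3t^2 - t; which vanishes at t = -1/3 and t = 0.
Compare values at every candidate in [-2, 2]: R(-2) = 7,  R(-1/3) = 53/54,  R(0) = 1,  R(2) = -9.
Hence the absolute maximum is 7 at t = -2.

7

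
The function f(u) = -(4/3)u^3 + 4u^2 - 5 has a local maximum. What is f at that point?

f'(u) = -4u^2 + 8u = 0 at u = 0, 2.
Since f''(u) = -8u + 8, we get f''(0) = 8 > 0 ⇒ local minimum; f''(2) = -8 < 0 ⇒ local maximum.
The local maximum is f(2) = 1/3.

1/3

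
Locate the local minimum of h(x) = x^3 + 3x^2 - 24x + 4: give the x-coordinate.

h'(x) = 3x^2 + 6x - 24. Setting h'(x) = 0 gives x ∈ {-4, 2}.
Since h''(x) = 6x + 6, we get h''(-4) = -18 < 0 ⇒ local maximum; h''(2) = 18 > 0 ⇒ local minimum.
The local minimum is h(2) = -24.

2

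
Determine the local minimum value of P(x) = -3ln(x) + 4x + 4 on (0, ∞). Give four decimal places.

P'(x) = -3/x + 4 = 0 gives x = 3/4.
P''(x) = 3/x², which is positive for x > 0, so this is a local minimum.
P(3/4) = -3·ln(3/4) + 3 + 4 ≈ 7.8630.

7.8630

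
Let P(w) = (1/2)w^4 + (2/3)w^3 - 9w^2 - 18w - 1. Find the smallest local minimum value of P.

P'(w) = 2w^3 + 2w^2 - 18w - 18. Setting P'(w) = 0 gives w ∈ {-3, -1, 3}.
P''(w) = 6w^2 + 4w - 18. P''(-3) = 24 > 0 ⇒ local minimum; P''(-1) = -16 < 0 ⇒ local maximum; P''(3) = 48 > 0 ⇒ local minimum.
So the smallest local minimum value is P(3) = -155/2.

-155/2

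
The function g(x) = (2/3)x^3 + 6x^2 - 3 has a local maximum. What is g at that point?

69

g'(x) = 2x^2 + 12x = 0 at x = -6, 0.
Second-derivative test with g''(x) = 4x + 12: g''(-6) = -12 < 0 ⇒ local maximum; g''(0) = 12 > 0 ⇒ local minimum.
The local maximum is g(-6) = 69.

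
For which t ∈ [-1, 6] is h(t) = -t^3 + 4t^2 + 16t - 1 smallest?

The derivative is -3t^2 + 8t + 16, whose only zero in [-1, 6] is t = 4.
Candidates: h(-1) = -12; h(4) = 63; h(6) = 23.
So the minimum is h(-1) = -12.

-1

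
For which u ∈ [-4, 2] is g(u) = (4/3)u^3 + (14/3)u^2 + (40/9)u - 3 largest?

2

The derivative is 4u^2 + (28/3)u + 40/9, which vanishes at u = -5/3 and u = -2/3.
Candidates: g(-4) = -283/9, g(-5/3) = -293/81, g(-2/3) = -347/81, g(2) = 317/9.
Hence the absolute maximum is 317/9 at u = 2.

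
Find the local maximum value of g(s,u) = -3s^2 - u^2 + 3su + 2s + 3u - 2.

∂g/∂s = -6s + 3u + 2 = 0 and ∂g/∂u = 3s - 2u + 3 = 0, so (s, u) = (13/3, 8).
The Hessian has g_{ss} = -6, g_{uu} = -2, g_{su} = 3, giving D = 3 > 0 with g_{ss} < 0, so the point is a local maximum.
g(13/3, 8) = 43/3.

43/3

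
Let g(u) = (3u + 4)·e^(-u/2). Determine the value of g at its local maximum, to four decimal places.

4.2992

g'(u) = 3·e^(-u/2) + (3u + 4)·(-1/2)·e^(-u/2) = (-(3/2)u + 1)·e^(-u/2). Since e^(-u/2) > 0, the only critical point is u = 2/3.
g''(2/3) has the same sign as -3/2 < 0, so this is a local maximum.
g(2/3) = (6)·e^(-1/3) ≈ 4.2992.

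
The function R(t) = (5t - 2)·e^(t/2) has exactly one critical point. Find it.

Differentiating with the product rule gives R'(t) = ((5/2)t + 4)·e^(t/2). Since e^(t/2) > 0, the only critical point is t = -8/5.
R''(-8/5) has the same sign as 5/2 > 0, so this is a local minimum.
R(-8/5) = (-10)·e^(-4/5) ≈ -4.4933.

-8/5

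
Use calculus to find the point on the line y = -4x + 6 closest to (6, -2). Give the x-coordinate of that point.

38/17

Minimize D(x)^2 = (x - 6)^2 + (-4x + 8)^2.
d/dx[D^2] = 2(x - 6) + 2·(-4)·(-4x + 8) = 0 ⇒ x = 38/17.
Then y = -50/17 and the distance is √(256/17) ≈ 3.8806.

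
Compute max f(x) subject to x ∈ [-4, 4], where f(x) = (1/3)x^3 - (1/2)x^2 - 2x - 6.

f'(x) = x^2 - x - 2, which vanishes at x = -1 and x = 2.
Compare values at every candidate in [-4, 4]: f(-4) = -82/3,  f(-1) = -29/6,  f(2) = -28/3,  f(4) = -2/3.
So the maximum is f(4) = -2/3.

-2/3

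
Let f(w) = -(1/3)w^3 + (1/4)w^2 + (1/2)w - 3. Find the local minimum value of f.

f'(w) = -w^2 + (1/2)w + 1/2 = 0 at w = -1/2, 1.
Since f''(w) = -2w + 1/2, we get f''(-1/2) = 3/2 > 0 ⇒ local minimum; f''(1) = -3/2 < 0 ⇒ local maximum.
The local minimum is f(-1/2) = -151/48.

-151/48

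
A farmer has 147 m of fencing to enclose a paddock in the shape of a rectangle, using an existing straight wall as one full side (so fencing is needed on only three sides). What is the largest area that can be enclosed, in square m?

Let the sides perpendicular to the wall have length x and the parallel side y, so 2x + y = 147 and the area is A = xy = x(147 − 2x).
A'(x) = 147 − 4x = 0 gives x = 147/4, and A''(x) = −4 < 0 confirms a maximum.
Then y = 147 − 2·147/4 = 147/2 and A = 21609/8.

21609/8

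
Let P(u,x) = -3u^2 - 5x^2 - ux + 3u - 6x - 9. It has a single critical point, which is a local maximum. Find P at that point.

-360/59

∂P/∂u = -6u - x + 3 = 0 and ∂P/∂x = -u - 10x - 6 = 0, so (u, x) = (36/59, -39/59).
The Hessian has P_{uu} = -6, P_{xx} = -10, P_{ux} = -1, giving D = 59 > 0 with P_{uu} < 0, so the point is a local maximum.
P(36/59, -39/59) = -360/59.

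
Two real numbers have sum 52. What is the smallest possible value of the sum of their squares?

With a + b = 52, a^2 + b^2 = a^2 + (52 − a)^2.
The derivative 2a − 2(52 − a) = 4a − 104 vanishes at a = 26; second derivative 4 > 0, a minimum.
The minimum is 2·(26)^2 = 1352.

1352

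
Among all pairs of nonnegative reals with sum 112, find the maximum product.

With x + y = 112, the product is P(x) = x(112 − x).
P'(x) = 112 − 2x = 0 gives x = 56; P'' = −2 < 0, so this is the maximum.
P = 56·56 = 3136.

3136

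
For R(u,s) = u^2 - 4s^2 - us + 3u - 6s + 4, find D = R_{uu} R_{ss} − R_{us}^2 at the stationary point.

∂R/∂u = 2u - s + 3 = 0 and ∂R/∂s = -u - 8s - 6 = 0, so (u, s) = (-30/17, -9/17).
The Hessian has R_{uu} = 2, R_{ss} = -8, R_{us} = -1, giving D = -17 < 0, so the point is a saddle point.
D = (2)·(-8) − (-1)^2 = -17.

-17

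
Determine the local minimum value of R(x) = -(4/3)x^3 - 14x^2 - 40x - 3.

R'(x) = -4x^2 - 28x - 40. Setting R'(x) = 0 gives x ∈ {-5, -2}.
R''(x) = -8x - 28. R''(-5) = 12 > 0 ⇒ local minimum; R''(-2) = -12 < 0 ⇒ local maximum.
Thus R has its local minimum at x = -5, with value 41/3.

41/3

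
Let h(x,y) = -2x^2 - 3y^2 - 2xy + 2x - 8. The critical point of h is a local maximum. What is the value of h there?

-37/5

∂h/∂x = -4x - 2y + 2 = 0 and ∂h/∂y = -2x - 6y = 0, so (x, y) = (3/5, -1/5).
The Hessian has h_{xx} = -4, h_{yy} = -6, h_{xy} = -2, giving D = 20 > 0 with h_{xx} < 0, so the point is a local maximum.
h(3/5, -1/5) = -37/5.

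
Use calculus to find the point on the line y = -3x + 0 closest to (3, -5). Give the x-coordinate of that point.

Minimize D(x)^2 = (x - 3)^2 + (-3x + 5)^2.
d/dx[D^2] = 2(x - 3) + 2·(-3)·(-3x + 5) = 0 ⇒ x = 9/5.
Then y = -27/5 and the distance is √(8/5) ≈ 1.2649.

9/5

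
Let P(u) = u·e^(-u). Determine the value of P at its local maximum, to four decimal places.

P'(u) = 1·e^(-u) + (u)·(-1)·e^(-u) = (-u + 1)·e^(-u). Since e^(-u) > 0, the only critical point is u = 1.
P''(1) has the same sign as -1 < 0, so this is a local maximum.
P(1) = (1)·e^(-1) ≈ 0.3679.

0.3679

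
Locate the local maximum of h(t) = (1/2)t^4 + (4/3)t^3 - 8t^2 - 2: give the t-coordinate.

h'(t) = 2t^3 + 4t^2 - 16t. Setting h'(t) = 0 gives t ∈ {-4, 0, 2}.
Second-derivative test with h''(t) = 6t^2 + 8t - 16: h''(-4) = 48 > 0 ⇒ local minimum; h''(0) = -16 < 0 ⇒ local maximum; h''(2) = 24 > 0 ⇒ local minimum.
So the local maximum value is h(0) = -2.

0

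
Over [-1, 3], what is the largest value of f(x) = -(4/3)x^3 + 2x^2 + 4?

The derivative is -4x^2 + 4x, which vanishes at x = 0 and x = 1.
Candidates: f(-1) = 22/3, f(0) = 4, f(1) = 14/3, f(3) = -14.
So the maximum is f(-1) = 22/3.

22/3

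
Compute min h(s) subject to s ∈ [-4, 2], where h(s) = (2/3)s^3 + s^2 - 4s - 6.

The derivative is 2s^2 + 2s - 4, which vanishes at s = -2 and s = 1.
Evaluating at the critical points and endpoints: h(-4) = -50/3; h(-2) = 2/3; h(1) = -25/3; h(2) = -14/3.
Hence the absolute minimum is -50/3 at s = -4.

-50/3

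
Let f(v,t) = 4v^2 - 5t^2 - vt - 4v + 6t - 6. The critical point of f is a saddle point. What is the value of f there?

∂f/∂v = 8v - t - 4 = 0 and ∂f/∂t = -v - 10t + 6 = 0, so (v, t) = (46/81, 44/81).
The Hessian has f_{vv} = 8, f_{tt} = -10, f_{vt} = -1, giving D = -81 < 0, so the point is a saddle point.
f(46/81, 44/81) = -446/81.

-446/81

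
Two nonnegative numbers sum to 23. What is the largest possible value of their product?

529/4

With x + y = 23, the product is P(x) = x(23 − x).
P'(x) = 23 − 2x = 0 gives x = 23/2; P'' = −2 < 0, so this is the maximum.
P = 23/2·23/2 = 529/4.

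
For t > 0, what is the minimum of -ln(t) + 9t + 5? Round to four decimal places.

8.1972

h'(t) = -1/t + 9 = 0 gives t = 1/9.
h''(t) = 1/t², which is positive for t > 0, so this is a local minimum.
h(1/9) = -1·ln(1/9) + 1 + 5 ≈ 8.1972.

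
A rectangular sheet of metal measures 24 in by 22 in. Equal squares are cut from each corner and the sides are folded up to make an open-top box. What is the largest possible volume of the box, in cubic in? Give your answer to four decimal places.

897.4314

With cut size x, the volume is V(x) = x(24 − 2x)(22 − 2x) for 0 < x < 11.
V'(x) = 12x^2 − 184x + 528. Setting V'(x) = 0 gives x ≈ 3.8225 (the root in (0, 11)).
V''(x) = 24x − 184 is negative there, so this is the maximum; V ≈ 897.4314.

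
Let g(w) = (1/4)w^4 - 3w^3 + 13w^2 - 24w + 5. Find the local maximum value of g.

g'(w) = w^3 - 9w^2 + 26w - 24. Setting g'(w) = 0 gives w ∈ {2, 3, 4}.
Since g''(w) = 3w^2 - 18w + 26, we get g''(2) = 2 > 0 ⇒ local minimum; g''(3) = -1 < 0 ⇒ local maximum; g''(4) = 2 > 0 ⇒ local minimum.
Thus g has its local maximum at w = 3, with value -43/4.

-43/4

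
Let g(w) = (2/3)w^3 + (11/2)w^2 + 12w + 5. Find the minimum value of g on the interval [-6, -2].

The derivative is 2w^2 + 11w + 12, whose only zero in [-6, -2] is w = -4.
Compare values at every candidate in [-6, -2]: g(-6) = -13, g(-4) = 7/3, g(-2) = -7/3.
So the minimum is g(-6) = -13.

-13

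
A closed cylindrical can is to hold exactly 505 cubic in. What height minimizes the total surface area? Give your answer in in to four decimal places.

8.6311

With radius r and height h, πr²h = 505 so h = 505/(πr²), and S(r) = 2πr² + 2πrh = 2πr² + 2·505/r.
S'(r) = 4πr − 2·505/r² = 0 ⇒ r³ = 505/(2π), so r ≈ 4.3156 and h = 2r ≈ 8.6311.
S''(r) = 4π + 4·505/r³ > 0, so this is the minimum; S ≈ 351.0552.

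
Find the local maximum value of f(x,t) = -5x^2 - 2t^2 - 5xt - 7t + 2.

55/3

∂f/∂x = -10x - 5t = 0 and ∂f/∂t = -5x - 4t - 7 = 0, so (x, t) = (7/3, -14/3).
The Hessian has f_{xx} = -10, f_{tt} = -4, f_{xt} = -5, giving D = 15 > 0 with f_{xx} < 0, so the point is a local maximum.
f(7/3, -14/3) = 55/3.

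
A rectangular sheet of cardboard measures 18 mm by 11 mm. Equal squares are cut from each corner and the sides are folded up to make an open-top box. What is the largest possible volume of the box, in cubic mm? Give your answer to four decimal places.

197.4781

With cut size x, the volume is V(x) = x(18 − 2x)(11 − 2x) for 0 < x < 5.5.
V'(x) = 12x^2 − 116x + 198. Setting V'(x) = 0 gives x ≈ 2.2140 (the root in (0, 5.5)).
V''(x) = 24x − 116 is negative there, so this is the maximum; V ≈ 197.4781.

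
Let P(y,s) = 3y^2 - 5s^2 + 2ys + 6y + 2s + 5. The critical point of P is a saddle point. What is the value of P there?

2

∂P/∂y = 6y + 2s + 6 = 0 and ∂P/∂s = 2y - 10s + 2 = 0, so (y, s) = (-1, 0).
The Hessian has P_{yy} = 6, P_{ss} = -10, P_{ys} = 2, giving D = -64 < 0, so the point is a saddle point.
P(-1, 0) = 2.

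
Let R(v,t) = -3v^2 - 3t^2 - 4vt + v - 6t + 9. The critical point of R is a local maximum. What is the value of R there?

∂R/∂v = -6v - 4t + 1 = 0 and ∂R/∂t = -4v - 6t - 6 = 0, so (v, t) = (3/2, -2).
The Hessian has R_{vv} = -6, R_{tt} = -6, R_{vt} = -4, giving D = 20 > 0 with R_{vv} < 0, so the point is a local maximum.
R(3/2, -2) = 63/4.

63/4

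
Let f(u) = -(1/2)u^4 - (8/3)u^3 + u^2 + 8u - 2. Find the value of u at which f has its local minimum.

-1

Critical points: f'(u) = -2u^3 - 8u^2 + 2u + 8 vanishes at u = -4, -1, 1.
f''(u) = -6u^2 - 16u + 2. f''(-4) = -30 < 0 ⇒ local maximum; f''(-1) = 12 > 0 ⇒ local minimum; f''(1) = -20 < 0 ⇒ local maximum.
The local minimum is f(-1) = -41/6.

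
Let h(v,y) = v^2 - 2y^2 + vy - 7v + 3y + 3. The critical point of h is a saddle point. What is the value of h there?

∂h/∂v = 2v + y - 7 = 0 and ∂h/∂y = v - 4y + 3 = 0, so (v, y) = (25/9, 13/9).
The Hessian has h_{vv} = 2, h_{yy} = -4, h_{vy} = 1, giving D = -9 < 0, so the point is a saddle point.
h(25/9, 13/9) = -41/9.

-41/9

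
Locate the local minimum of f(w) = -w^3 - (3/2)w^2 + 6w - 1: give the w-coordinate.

f'(w) = -3w^2 - 3w + 6 = 0 at w = -2, 1.
Since f''(w) = -6w - 3, we get f''(-2) = 9 > 0 ⇒ local minimum; f''(1) = -9 < 0 ⇒ local maximum.
The local minimum is f(-2) = -11.

-2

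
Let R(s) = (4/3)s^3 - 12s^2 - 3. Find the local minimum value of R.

R'(s) = 4s^2 - 24s. Setting R'(s) = 0 gives s ∈ {0, 6}.
Since R''(s) = 8s - 24, we get R''(0) = -24 < 0 ⇒ local maximum; R''(6) = 24 > 0 ⇒ local minimum.
So the local minimum value is R(6) = -147.

-147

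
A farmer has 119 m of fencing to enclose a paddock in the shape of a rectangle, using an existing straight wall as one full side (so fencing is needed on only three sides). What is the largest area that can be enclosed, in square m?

Let the sides perpendicular to the wall have length x and the parallel side y, so 2x + y = 119 and the area is A = xy = x(119 − 2x).
A'(x) = 119 − 4x = 0 gives x = 119/4, and A''(x) = −4 < 0 confirms a maximum.
Then y = 119 − 2·119/4 = 119/2 and A = 14161/8.

14161/8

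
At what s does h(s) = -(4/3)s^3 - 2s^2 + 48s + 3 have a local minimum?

-4

h'(s) = -4s^2 - 4s + 48 = 0 at s = -4, 3.
Second-derivative test with h''(s) = -8s - 4: h''(-4) = 28 > 0 ⇒ local minimum; h''(3) = -28 < 0 ⇒ local maximum.
Thus h has its local minimum at s = -4, with value -407/3.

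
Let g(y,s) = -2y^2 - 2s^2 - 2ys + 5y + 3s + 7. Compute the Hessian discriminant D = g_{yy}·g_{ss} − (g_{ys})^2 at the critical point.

12

∂g/∂y = -4y - 2s + 5 = 0 and ∂g/∂s = -2y - 4s + 3 = 0, so (y, s) = (7/6, 1/6).
The Hessian has g_{yy} = -4, g_{ss} = -4, g_{ys} = -2, giving D = 12 > 0 with g_{yy} < 0, so the point is a local maximum.
D = (-4)·(-4) − (-2)^2 = 12.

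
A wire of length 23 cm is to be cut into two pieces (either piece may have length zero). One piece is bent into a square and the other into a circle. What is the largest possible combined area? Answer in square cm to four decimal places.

Let x be the length used for the square. Square side x/4; circle radius (23−x)/(2π).
A(x) = (x/4)² + π·((23−x)/(2π))² = x²/16 + (23−x)²/(4π) for 0 ≤ x ≤ 23. A'(x) = x/8 − (23−x)/(2π) = 0 gives x = 4·23/(π+4) ≈ 12.8823.
A'' > 0, so the interior critical point is a minimum; the maximum is at an endpoint. A(0) = 42.0965 and A(23) = 33.0625, so the largest area is 42.0965.

42.0965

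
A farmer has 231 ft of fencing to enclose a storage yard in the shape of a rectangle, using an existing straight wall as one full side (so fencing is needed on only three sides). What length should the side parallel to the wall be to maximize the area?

Let the sides perpendicular to the wall have length x and the parallel side y, so 2x + y = 231 and the area is A = xy = x(231 − 2x).
A'(x) = 231 − 4x = 0 gives x = 231/4, and A''(x) = −4 < 0 confirms a maximum.
Then y = 231 − 2·231/4 = 231/2 and A = 53361/8.

231/2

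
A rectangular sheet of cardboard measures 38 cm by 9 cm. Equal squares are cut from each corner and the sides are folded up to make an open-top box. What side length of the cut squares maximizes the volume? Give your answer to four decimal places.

With cut size x, the volume is V(x) = x(38 − 2x)(9 − 2x) for 0 < x < 4.5.
V'(x) = 12x^2 − 188x + 342. Setting V'(x) = 0 gives x ≈ 2.1009 (the root in (0, 4.5)).
V''(x) = 24x − 188 is negative there, so this is the maximum; V ≈ 340.7041.

2.1009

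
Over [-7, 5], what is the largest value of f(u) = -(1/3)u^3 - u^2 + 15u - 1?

26

The derivative is -u^2 - 2u + 15, which vanishes at u = -5 and u = 3.
Candidates: f(-7) = -122/3, f(-5) = -178/3, f(3) = 26, f(5) = 22/3.
So the maximum is f(3) = 26.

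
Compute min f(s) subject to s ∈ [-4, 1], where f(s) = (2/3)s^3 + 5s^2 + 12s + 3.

f'(s) = 2s^2 + 10s + 12, which vanishes at s = -3 and s = -2.
Evaluating at the critical points and endpoints: f(-4) = -23/3,  f(-3) = -6,  f(-2) = -19/3,  f(1) = 62/3.
Hence the absolute minimum is -23/3 at s = -4.

-23/3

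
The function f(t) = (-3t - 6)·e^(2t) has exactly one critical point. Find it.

-5/2

By the product rule, f'(t) = (-6t - 15)·e^(2t). Since e^(2t) > 0, the only critical point is t = -5/2.
f''(-5/2) has the same sign as -6 < 0, so this is a local maximum.
f(-5/2) = (3/2)·e^(-5) ≈ 0.0101.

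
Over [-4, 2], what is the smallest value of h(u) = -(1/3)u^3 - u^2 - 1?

Differentiating, h'(u) = -u^2 - 2u; which vanishes at u = -2 and u = 0.
Compare values at every candidate in [-4, 2]: h(-4) = 13/3; h(-2) = -7/3; h(0) = -1; h(2) = -23/3.
So the minimum is h(2) = -23/3.

-23/3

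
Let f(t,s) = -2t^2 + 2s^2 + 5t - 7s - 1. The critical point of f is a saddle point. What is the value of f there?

-4

∂f/∂t = -4t + 5 = 0 and ∂f/∂s = 4s - 7 = 0, so (t, s) = (5/4, 7/4).
The Hessian has f_{tt} = -4, f_{ss} = 4, f_{ts} = 0, giving D = -16 < 0, so the point is a saddle point.
f(5/4, 7/4) = -4.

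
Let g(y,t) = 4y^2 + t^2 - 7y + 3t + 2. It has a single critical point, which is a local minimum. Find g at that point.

-53/16

∂g/∂y = 8y - 7 = 0 and ∂g/∂t = 2t + 3 = 0, so (y, t) = (7/8, -3/2).
The Hessian has g_{yy} = 8, g_{tt} = 2, g_{yt} = 0, giving D = 16 > 0 with g_{yy} > 0, so the point is a local minimum.
g(7/8, -3/2) = -53/16.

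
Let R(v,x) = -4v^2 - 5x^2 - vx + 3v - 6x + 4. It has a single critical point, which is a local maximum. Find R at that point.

523/79

∂R/∂v = -8v - x + 3 = 0 and ∂R/∂x = -v - 10x - 6 = 0, so (v, x) = (36/79, -51/79).
The Hessian has R_{vv} = -8, R_{xx} = -10, R_{vx} = -1, giving D = 79 > 0 with R_{vv} < 0, so the point is a local maximum.
R(36/79, -51/79) = 523/79.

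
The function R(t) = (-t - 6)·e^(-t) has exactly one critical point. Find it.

By the product rule, R'(t) = (t + 5)·e^(-t). Since e^(-t) > 0, the only critical point is t = -5.
R''(-5) has the same sign as 1 > 0, so this is a local minimum.
R(-5) = (-1)·e^(5) ≈ -148.4132.

-5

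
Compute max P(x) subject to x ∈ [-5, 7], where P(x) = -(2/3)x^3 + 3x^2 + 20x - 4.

The derivative is -2x^2 + 6x + 20, which vanishes at x = -2 and x = 5.
Candidates: P(-5) = 163/3; P(-2) = -80/3; P(5) = 263/3; P(7) = 163/3.
So the maximum is P(5) = 263/3.

263/3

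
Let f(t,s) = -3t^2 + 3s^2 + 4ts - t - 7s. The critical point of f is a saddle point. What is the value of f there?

∂f/∂t = -6t + 4s - 1 = 0 and ∂f/∂s = 4t + 6s - 7 = 0, so (t, s) = (11/26, 23/26).
The Hessian has f_{tt} = -6, f_{ss} = 6, f_{ts} = 4, giving D = -52 < 0, so the point is a saddle point.
f(11/26, 23/26) = -43/13.

-43/13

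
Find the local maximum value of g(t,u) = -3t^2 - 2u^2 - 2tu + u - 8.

-157/20

∂g/∂t = -6t - 2u = 0 and ∂g/∂u = -2t - 4u + 1 = 0, so (t, u) = (-1/10, 3/10).
The Hessian has g_{tt} = -6, g_{uu} = -4, g_{tu} = -2, giving D = 20 > 0 with g_{tt} < 0, so the point is a local maximum.
g(-1/10, 3/10) = -157/20.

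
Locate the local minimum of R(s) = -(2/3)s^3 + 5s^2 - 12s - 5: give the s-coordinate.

Critical points: R'(s) = -2s^2 + 10s - 12 vanishes at s = 2, 3.
Since R''(s) = -4s + 10, we get R''(2) = 2 > 0 ⇒ local minimum; R''(3) = -2 < 0 ⇒ local maximum.
So the local minimum value is R(2) = -43/3.

2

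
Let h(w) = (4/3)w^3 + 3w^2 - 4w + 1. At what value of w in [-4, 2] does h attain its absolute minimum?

-4

h'(w) = 4w^2 + 6w - 4, which vanishes at w = -2 and w = 1/2.
Candidates: h(-4) = -61/3,  h(-2) = 31/3,  h(1/2) = -1/12,  h(2) = 47/3.
Hence the absolute minimum is -61/3 at w = -4.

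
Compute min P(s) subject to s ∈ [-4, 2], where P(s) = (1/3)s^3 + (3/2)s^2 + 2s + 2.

The derivative is s^2 + 3s + 2, which vanishes at s = -2 and s = -1.
Candidates: P(-4) = -10/3, P(-2) = 4/3, P(-1) = 7/6, P(2) = 44/3.
So the minimum is P(-4) = -10/3.

-10/3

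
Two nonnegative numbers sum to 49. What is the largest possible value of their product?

2401/4

With x + y = 49, the product is P(x) = x(49 − x).
P'(x) = 49 − 2x = 0 gives x = 49/2; P'' = −2 < 0, so this is the maximum.
P = 49/2·49/2 = 2401/4.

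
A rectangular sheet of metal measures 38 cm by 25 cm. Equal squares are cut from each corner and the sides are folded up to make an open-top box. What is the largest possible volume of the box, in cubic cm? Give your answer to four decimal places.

2100.3771

With cut size x, the volume is V(x) = x(38 − 2x)(25 − 2x) for 0 < x < 12.5.
V'(x) = 12x^2 − 252x + 950. Setting V'(x) = 0 gives x ≈ 4.9248 (the root in (0, 12.5)).
V''(x) = 24x − 252 is negative there, so this is the maximum; V ≈ 2100.3771.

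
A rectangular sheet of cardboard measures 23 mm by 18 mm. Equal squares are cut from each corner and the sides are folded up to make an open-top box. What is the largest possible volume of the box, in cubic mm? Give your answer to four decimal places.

617.0397

With cut size x, the volume is V(x) = x(23 − 2x)(18 − 2x) for 0 < x < 9.
V'(x) = 12x^2 − 164x + 414. Setting V'(x) = 0 gives x ≈ 3.3413 (the root in (0, 9)).
V''(x) = 24x − 164 is negative there, so this is the maximum; V ≈ 617.0397.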